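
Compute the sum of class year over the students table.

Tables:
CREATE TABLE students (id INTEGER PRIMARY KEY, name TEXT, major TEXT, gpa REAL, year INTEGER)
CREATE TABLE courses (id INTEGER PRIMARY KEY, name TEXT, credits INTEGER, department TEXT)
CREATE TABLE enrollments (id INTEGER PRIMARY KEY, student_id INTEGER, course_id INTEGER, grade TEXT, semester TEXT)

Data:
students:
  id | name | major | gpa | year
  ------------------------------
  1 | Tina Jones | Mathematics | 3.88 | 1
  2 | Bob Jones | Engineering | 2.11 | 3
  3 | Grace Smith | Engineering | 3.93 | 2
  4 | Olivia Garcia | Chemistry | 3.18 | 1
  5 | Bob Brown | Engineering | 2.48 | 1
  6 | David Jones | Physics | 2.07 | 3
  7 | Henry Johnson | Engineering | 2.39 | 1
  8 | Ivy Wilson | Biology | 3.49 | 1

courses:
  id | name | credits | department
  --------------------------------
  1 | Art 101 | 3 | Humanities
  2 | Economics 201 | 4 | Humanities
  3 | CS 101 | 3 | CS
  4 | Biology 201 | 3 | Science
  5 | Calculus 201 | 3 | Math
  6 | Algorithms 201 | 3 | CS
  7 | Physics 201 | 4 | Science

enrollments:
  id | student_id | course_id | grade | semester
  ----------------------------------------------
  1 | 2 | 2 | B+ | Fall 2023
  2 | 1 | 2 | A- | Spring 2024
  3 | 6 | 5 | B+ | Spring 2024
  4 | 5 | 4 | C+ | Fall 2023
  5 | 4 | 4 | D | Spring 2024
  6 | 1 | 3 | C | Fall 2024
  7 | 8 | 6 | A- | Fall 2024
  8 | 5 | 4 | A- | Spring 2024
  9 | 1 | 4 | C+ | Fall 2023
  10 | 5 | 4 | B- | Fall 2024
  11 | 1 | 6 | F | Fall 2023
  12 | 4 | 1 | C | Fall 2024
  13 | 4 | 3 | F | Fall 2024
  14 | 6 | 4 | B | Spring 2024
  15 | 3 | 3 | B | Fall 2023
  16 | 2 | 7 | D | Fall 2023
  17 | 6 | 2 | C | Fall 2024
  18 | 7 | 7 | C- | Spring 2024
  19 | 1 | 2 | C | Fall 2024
SELECT SUM(year) FROM students

Execution result:
13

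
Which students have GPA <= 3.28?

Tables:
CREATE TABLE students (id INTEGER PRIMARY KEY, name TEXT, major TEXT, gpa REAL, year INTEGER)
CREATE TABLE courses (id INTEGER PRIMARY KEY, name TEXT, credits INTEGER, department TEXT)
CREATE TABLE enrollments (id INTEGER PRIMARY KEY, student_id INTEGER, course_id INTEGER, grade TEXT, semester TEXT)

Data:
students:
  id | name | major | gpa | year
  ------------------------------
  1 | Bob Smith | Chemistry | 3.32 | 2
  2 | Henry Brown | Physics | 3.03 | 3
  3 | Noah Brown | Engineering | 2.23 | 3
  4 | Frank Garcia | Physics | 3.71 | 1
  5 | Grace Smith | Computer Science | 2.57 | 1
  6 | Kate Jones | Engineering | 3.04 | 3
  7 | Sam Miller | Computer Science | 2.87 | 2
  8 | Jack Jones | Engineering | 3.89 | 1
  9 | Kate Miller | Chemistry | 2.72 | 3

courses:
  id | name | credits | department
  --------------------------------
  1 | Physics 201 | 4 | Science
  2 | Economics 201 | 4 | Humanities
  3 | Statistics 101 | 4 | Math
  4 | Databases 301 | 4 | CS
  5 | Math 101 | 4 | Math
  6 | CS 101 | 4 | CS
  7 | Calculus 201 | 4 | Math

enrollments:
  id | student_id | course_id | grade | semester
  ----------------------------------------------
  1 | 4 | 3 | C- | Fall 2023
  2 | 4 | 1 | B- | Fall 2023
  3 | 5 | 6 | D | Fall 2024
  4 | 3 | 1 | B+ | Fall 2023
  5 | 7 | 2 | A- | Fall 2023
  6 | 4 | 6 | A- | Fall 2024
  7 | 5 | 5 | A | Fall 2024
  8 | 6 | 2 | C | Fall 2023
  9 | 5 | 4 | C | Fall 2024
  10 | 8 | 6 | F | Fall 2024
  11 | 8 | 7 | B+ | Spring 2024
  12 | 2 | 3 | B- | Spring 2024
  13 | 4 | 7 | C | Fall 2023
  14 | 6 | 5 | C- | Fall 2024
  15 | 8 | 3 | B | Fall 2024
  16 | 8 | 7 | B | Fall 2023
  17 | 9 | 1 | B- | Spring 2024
SELECT name, gpa FROM students WHERE gpa <= 3.28

Execution result:
name | gpa
Henry Brown | 3.03
Noah Brown | 2.23
Grace Smith | 2.57
Kate Jones | 3.04
Sam Miller | 2.87
Kate Miller | 2.72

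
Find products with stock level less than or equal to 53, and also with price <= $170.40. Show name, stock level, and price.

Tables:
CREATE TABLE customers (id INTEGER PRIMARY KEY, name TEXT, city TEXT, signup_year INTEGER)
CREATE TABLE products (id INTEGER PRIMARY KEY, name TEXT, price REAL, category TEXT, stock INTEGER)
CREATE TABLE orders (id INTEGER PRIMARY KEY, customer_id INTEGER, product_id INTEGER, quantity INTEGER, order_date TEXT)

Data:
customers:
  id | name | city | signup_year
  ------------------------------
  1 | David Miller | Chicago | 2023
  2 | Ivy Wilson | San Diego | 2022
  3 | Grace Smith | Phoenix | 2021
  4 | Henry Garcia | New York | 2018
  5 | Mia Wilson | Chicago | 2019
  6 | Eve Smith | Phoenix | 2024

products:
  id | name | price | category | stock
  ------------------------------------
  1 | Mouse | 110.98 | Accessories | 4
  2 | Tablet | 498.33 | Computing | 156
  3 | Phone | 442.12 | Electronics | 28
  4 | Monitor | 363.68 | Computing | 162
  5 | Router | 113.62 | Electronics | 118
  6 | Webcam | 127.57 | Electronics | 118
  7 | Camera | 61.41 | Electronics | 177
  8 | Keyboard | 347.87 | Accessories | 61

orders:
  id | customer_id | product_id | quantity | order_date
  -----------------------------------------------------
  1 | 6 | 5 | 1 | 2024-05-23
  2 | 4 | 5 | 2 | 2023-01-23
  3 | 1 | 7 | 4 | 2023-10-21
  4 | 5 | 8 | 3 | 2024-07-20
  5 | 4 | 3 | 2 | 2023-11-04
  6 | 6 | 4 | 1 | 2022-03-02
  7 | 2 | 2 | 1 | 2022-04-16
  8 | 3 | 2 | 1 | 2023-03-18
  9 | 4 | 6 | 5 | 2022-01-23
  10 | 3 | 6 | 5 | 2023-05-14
SELECT name, stock, price FROM products WHERE stock <= 53 AND price <= 170.4

Execution result:
name | stock | price
Mouse | 4 | 110.98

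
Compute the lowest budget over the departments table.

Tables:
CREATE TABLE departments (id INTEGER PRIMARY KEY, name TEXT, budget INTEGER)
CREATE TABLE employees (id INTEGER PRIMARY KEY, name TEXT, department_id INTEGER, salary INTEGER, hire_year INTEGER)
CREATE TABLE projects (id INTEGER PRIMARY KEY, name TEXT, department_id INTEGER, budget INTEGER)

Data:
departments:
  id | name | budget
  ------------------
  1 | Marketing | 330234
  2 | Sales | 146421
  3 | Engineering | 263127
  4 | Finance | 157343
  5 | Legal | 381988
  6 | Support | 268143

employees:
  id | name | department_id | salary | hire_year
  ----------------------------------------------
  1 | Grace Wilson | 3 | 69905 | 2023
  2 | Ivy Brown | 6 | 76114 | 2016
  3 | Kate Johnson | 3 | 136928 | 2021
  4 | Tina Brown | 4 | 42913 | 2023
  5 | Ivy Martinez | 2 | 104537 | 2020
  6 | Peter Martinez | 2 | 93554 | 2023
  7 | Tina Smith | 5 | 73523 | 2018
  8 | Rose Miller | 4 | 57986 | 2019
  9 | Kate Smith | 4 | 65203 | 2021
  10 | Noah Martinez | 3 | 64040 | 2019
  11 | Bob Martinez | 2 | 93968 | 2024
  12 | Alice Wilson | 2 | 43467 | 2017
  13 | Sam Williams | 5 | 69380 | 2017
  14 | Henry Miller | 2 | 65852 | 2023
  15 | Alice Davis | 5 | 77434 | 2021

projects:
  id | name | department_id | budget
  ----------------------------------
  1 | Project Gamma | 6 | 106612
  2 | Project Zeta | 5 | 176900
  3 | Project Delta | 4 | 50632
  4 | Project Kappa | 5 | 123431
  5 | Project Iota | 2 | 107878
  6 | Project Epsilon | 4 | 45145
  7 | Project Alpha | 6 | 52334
SELECT MIN(budget) FROM departments

Execution result:
146421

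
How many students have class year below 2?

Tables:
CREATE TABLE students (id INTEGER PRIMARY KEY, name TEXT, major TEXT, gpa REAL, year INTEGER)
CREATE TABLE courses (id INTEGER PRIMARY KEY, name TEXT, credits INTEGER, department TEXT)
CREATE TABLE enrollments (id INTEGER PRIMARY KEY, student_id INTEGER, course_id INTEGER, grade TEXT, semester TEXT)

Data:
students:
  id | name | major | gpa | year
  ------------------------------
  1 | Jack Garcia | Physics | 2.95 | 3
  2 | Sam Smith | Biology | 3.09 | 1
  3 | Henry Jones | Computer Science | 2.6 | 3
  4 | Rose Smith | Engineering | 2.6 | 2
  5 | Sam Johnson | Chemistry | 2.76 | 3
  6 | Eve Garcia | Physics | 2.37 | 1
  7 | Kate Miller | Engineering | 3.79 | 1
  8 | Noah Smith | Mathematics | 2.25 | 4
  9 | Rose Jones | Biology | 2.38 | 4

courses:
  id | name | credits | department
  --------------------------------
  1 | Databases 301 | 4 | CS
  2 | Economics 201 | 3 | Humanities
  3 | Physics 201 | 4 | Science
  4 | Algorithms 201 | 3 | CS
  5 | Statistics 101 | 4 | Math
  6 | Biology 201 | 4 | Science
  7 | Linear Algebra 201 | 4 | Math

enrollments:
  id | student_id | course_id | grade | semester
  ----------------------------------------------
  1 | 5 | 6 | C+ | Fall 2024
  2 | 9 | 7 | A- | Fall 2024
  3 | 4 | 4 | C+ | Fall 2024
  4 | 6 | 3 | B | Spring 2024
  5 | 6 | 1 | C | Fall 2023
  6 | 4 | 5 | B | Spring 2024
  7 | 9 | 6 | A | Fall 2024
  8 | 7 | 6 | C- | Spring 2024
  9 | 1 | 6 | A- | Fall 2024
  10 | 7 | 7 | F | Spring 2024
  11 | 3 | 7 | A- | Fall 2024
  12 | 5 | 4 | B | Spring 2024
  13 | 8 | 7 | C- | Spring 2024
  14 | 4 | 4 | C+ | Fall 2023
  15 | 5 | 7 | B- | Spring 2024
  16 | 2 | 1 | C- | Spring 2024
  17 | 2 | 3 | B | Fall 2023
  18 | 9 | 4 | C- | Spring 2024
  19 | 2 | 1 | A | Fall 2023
SELECT COUNT(*) FROM students WHERE year < 2

Execution result:
3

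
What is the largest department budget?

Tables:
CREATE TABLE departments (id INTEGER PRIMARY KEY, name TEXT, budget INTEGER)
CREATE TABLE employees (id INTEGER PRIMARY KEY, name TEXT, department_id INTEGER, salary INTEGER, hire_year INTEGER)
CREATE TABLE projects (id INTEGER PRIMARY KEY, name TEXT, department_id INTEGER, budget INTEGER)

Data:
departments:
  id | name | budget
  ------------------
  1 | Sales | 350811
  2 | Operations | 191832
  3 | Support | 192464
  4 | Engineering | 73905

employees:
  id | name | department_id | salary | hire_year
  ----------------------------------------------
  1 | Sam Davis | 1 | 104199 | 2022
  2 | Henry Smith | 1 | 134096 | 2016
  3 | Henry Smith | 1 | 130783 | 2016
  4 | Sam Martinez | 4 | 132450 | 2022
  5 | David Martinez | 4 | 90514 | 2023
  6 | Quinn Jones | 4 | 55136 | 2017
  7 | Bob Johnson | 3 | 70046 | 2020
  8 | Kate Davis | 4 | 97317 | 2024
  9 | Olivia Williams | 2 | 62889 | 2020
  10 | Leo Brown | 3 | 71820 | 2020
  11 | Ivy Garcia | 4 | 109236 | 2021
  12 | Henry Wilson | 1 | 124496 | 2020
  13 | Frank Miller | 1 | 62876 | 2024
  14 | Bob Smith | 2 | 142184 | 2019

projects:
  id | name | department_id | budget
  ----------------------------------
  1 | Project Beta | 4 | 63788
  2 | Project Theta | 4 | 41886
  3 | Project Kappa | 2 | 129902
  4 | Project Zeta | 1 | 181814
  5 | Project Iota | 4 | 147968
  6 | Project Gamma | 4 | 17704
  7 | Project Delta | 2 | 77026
SELECT MAX(budget) FROM departments

Execution result:
350811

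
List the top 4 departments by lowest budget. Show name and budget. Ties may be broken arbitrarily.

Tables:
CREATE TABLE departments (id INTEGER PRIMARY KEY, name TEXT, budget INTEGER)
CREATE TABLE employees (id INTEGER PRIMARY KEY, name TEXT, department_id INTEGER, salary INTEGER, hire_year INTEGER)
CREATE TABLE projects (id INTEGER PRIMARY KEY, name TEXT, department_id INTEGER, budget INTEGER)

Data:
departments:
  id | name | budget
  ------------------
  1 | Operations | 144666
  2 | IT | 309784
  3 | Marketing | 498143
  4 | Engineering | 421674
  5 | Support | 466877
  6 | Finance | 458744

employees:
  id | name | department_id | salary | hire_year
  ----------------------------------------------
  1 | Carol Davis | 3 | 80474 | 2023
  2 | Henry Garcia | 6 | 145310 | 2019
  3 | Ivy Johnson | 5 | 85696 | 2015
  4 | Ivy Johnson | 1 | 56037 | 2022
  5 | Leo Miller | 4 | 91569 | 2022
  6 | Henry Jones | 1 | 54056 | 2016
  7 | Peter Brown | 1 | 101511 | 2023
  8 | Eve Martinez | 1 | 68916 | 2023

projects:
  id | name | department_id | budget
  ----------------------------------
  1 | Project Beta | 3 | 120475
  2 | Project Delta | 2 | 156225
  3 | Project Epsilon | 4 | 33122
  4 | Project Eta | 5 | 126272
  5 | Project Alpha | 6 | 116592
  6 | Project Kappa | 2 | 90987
SELECT name, budget FROM departments ORDER BY budget ASC LIMIT 4

Execution result:
name | budget
Operations | 144666
IT | 309784
Engineering | 421674
Finance | 458744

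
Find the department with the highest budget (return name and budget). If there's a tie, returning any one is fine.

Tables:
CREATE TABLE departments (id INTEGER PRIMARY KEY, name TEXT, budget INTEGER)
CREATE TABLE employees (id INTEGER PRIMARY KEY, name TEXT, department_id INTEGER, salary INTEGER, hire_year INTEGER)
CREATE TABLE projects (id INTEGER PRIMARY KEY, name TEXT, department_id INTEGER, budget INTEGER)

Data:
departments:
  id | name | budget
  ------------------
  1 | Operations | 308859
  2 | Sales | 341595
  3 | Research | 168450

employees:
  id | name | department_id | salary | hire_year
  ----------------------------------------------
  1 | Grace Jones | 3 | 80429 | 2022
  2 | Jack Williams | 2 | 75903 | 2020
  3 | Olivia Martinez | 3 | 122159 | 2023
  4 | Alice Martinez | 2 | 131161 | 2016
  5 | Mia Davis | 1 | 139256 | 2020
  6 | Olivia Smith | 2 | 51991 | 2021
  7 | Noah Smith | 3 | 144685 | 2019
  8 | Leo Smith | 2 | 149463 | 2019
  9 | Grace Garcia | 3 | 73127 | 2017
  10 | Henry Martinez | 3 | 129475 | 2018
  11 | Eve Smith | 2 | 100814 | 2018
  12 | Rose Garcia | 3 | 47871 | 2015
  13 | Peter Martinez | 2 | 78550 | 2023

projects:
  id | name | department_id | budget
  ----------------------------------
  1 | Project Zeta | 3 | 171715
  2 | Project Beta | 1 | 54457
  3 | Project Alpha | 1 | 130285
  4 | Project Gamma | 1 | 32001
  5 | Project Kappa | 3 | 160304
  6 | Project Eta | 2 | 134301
SELECT name, budget FROM departments ORDER BY budget DESC LIMIT 1

Execution result:
name | budget
Sales | 341595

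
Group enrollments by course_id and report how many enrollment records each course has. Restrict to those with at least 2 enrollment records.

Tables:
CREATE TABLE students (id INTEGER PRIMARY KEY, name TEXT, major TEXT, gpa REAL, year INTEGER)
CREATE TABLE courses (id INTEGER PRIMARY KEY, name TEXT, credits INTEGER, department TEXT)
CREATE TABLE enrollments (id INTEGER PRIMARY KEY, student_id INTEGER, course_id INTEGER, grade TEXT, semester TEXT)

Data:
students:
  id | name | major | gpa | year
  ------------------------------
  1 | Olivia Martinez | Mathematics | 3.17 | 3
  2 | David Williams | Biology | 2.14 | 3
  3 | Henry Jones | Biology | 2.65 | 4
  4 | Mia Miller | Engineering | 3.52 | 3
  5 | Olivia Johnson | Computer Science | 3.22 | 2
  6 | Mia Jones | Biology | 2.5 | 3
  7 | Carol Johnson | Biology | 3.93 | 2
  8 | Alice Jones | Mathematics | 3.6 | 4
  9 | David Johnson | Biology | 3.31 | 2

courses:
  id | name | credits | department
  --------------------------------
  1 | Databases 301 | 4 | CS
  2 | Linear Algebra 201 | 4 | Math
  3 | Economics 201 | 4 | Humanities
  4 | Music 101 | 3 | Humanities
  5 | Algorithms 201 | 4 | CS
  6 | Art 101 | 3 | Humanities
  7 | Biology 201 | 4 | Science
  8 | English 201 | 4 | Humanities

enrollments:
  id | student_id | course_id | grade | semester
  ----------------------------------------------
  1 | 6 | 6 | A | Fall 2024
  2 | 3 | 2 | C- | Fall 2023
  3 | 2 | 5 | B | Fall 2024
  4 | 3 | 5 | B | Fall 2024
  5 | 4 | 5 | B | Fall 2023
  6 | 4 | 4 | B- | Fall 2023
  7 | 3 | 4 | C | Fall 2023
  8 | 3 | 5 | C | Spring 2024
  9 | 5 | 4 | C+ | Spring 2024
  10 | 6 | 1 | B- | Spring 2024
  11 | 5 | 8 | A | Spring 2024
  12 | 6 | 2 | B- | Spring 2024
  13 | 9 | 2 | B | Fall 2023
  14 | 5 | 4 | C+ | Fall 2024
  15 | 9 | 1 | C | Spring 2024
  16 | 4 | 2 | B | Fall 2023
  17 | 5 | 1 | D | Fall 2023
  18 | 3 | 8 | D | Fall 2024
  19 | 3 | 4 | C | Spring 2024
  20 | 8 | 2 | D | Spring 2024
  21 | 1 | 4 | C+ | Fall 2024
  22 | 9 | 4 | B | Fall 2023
SELECT course_id, COUNT(*) AS enrollment_count FROM enrollments GROUP BY course_id HAVING COUNT(*) >= 2

Execution result:
course_id | enrollment_count
1 | 3
2 | 5
4 | 7
5 | 4
8 | 2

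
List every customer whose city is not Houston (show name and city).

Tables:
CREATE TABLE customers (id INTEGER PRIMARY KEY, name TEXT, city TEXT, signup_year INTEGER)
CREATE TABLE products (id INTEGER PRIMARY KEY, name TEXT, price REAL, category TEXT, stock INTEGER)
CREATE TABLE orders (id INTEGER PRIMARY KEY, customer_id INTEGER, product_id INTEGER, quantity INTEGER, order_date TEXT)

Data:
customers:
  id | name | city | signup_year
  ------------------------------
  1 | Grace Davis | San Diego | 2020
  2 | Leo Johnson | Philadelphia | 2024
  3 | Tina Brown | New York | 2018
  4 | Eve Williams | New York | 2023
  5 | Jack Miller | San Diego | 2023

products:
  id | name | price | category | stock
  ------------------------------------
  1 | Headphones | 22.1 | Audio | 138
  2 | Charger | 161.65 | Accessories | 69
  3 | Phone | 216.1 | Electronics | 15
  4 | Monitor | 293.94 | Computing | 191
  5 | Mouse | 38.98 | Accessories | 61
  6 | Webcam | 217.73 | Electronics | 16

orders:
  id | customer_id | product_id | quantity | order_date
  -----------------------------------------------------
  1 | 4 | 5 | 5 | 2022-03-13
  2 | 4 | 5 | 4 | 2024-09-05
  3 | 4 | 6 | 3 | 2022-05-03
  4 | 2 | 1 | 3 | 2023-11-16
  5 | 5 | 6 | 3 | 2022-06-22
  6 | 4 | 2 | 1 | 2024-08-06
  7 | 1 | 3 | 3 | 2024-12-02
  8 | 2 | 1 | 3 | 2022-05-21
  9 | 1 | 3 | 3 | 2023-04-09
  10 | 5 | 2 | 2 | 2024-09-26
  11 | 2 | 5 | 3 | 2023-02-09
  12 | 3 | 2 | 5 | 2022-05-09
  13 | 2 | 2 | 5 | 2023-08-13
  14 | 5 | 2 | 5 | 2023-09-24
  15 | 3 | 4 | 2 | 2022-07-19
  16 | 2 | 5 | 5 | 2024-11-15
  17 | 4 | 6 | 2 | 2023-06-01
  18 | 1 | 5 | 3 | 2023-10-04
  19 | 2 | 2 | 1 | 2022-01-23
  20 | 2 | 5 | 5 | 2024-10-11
SELECT name, city FROM customers WHERE city <> 'Houston'

Execution result:
name | city
Grace Davis | San Diego
Leo Johnson | Philadelphia
Tina Brown | New York
Eve Williams | New York
Jack Miller | San Diego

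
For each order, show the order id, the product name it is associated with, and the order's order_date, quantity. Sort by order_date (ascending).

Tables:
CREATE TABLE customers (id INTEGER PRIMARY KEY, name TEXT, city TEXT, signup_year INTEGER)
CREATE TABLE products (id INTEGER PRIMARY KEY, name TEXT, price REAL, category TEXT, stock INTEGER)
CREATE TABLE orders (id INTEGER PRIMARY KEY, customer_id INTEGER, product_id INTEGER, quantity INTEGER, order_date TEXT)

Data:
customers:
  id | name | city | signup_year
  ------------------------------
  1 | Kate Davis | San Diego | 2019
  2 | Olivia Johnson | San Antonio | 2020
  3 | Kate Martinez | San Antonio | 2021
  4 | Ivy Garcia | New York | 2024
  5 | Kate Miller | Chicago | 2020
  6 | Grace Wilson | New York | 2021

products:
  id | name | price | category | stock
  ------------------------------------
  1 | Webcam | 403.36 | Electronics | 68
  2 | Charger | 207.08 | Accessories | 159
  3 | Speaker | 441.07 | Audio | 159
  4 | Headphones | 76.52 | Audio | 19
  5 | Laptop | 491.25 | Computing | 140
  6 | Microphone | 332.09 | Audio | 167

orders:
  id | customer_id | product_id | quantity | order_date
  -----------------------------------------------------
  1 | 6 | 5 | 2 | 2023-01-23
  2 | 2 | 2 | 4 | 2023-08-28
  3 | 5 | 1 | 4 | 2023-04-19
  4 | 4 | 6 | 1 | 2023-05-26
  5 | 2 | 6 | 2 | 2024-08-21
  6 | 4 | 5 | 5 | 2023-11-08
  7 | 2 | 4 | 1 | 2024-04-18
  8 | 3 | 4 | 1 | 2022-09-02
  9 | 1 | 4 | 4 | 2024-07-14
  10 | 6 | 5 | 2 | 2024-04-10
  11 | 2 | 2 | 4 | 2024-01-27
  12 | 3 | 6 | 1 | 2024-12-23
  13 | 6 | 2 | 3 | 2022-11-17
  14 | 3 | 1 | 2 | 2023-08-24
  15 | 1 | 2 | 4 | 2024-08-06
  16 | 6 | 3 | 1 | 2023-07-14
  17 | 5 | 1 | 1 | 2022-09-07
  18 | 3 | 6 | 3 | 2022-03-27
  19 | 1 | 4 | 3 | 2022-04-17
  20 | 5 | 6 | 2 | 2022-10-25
SELECT c.id, p.name AS product, c.order_date, c.quantity FROM orders c JOIN products p ON c.product_id = p.id ORDER BY c.order_date ASC

Execution result:
id | product | order_date | quantity
18 | Microphone | 2022-03-27 | 3
19 | Headphones | 2022-04-17 | 3
8 | Headphones | 2022-09-02 | 1
17 | Webcam | 2022-09-07 | 1
20 | Microphone | 2022-10-25 | 2
13 | Charger | 2022-11-17 | 3
1 | Laptop | 2023-01-23 | 2
3 | Webcam | 2023-04-19 | 4
4 | Microphone | 2023-05-26 | 1
16 | Speaker | 2023-07-14 | 1
14 | Webcam | 2023-08-24 | 2
2 | Charger | 2023-08-28 | 4
6 | Laptop | 2023-11-08 | 5
11 | Charger | 2024-01-27 | 4
10 | Laptop | 2024-04-10 | 2
7 | Headphones | 2024-04-18 | 1
9 | Headphones | 2024-07-14 | 4
15 | Charger | 2024-08-06 | 4
5 | Microphone | 2024-08-21 | 2
12 | Microphone | 2024-12-23 | 1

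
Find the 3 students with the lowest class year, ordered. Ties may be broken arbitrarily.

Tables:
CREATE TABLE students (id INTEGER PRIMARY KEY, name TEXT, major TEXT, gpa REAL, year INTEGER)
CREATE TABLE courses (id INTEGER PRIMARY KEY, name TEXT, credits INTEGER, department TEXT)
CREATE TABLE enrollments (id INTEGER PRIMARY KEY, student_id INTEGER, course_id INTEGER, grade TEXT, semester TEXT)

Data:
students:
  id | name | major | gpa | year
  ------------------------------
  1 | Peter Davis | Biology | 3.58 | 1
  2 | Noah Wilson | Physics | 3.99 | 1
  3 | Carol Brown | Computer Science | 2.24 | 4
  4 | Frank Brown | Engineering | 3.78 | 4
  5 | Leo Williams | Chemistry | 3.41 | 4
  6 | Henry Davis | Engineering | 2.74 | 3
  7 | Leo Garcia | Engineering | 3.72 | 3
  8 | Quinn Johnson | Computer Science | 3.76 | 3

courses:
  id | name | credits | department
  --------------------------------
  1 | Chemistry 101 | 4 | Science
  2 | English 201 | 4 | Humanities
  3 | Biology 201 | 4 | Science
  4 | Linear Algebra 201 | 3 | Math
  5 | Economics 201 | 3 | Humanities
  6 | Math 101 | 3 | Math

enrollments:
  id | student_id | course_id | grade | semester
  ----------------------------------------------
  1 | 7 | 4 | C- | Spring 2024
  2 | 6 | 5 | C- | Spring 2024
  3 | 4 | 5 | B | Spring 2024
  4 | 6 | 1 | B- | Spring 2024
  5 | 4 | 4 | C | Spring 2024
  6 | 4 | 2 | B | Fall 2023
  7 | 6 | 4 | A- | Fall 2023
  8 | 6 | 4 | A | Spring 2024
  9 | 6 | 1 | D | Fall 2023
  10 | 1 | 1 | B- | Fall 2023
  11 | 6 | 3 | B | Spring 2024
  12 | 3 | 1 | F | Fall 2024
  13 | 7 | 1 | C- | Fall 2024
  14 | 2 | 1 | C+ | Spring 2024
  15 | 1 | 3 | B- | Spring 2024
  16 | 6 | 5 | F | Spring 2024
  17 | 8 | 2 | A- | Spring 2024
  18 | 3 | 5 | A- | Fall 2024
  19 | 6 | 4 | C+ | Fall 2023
SELECT name, year FROM students ORDER BY year ASC LIMIT 3

Execution result:
name | year
Peter Davis | 1
Noah Wilson | 1
Henry Davis | 3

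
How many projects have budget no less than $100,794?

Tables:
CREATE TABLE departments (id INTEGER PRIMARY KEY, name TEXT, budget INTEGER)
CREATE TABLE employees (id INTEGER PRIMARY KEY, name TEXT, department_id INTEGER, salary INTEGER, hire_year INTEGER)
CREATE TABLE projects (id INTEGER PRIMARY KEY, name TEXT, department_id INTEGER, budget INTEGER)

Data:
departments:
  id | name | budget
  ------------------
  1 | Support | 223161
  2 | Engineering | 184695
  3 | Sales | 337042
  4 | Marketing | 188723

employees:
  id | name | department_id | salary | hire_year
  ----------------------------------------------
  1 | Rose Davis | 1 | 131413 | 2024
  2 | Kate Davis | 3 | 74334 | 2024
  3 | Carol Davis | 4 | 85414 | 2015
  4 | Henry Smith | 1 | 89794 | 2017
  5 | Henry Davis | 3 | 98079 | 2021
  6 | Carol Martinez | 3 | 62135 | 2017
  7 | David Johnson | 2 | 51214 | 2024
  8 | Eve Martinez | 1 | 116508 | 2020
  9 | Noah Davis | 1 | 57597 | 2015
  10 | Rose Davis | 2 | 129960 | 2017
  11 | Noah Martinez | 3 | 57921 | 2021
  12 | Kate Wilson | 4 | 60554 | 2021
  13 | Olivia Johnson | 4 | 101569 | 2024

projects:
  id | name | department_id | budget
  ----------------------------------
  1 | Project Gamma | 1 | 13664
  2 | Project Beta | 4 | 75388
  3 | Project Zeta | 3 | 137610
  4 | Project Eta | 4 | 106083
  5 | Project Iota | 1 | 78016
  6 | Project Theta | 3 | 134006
SELECT COUNT(*) FROM projects WHERE budget >= 100794

Execution result:
3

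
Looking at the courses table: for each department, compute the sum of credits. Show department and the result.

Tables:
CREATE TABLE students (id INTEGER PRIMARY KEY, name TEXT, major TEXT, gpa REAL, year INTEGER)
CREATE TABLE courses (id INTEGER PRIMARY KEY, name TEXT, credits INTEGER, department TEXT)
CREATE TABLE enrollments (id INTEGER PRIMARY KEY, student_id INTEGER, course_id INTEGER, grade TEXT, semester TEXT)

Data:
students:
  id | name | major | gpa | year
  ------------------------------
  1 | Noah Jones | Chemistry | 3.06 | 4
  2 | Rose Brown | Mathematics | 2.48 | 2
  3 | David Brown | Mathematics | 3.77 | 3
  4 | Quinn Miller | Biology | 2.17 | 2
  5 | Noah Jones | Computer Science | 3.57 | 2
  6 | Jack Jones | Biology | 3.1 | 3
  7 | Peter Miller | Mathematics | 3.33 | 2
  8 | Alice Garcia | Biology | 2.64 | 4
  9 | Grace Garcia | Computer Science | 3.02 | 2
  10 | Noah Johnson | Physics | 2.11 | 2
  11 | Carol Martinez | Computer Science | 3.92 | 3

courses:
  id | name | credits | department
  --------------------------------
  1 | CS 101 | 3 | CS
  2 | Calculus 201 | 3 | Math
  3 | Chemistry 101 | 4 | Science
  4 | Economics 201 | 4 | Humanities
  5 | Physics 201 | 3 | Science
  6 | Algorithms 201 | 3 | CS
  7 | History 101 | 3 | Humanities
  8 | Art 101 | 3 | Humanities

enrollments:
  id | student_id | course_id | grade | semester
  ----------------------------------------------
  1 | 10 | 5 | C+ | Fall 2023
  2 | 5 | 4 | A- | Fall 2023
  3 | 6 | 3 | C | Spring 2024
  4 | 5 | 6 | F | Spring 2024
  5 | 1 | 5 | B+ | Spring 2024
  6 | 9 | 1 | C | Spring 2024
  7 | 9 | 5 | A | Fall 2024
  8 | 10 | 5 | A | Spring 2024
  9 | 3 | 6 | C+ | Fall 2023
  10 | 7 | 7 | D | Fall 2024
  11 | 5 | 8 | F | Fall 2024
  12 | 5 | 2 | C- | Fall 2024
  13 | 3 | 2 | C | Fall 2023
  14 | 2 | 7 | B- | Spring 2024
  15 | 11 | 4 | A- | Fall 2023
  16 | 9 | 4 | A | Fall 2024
SELECT department, SUM(credits) AS sum_credits FROM courses GROUP BY department

Execution result:
department | sum_credits
CS | 6
Humanities | 10
Math | 3
Science | 7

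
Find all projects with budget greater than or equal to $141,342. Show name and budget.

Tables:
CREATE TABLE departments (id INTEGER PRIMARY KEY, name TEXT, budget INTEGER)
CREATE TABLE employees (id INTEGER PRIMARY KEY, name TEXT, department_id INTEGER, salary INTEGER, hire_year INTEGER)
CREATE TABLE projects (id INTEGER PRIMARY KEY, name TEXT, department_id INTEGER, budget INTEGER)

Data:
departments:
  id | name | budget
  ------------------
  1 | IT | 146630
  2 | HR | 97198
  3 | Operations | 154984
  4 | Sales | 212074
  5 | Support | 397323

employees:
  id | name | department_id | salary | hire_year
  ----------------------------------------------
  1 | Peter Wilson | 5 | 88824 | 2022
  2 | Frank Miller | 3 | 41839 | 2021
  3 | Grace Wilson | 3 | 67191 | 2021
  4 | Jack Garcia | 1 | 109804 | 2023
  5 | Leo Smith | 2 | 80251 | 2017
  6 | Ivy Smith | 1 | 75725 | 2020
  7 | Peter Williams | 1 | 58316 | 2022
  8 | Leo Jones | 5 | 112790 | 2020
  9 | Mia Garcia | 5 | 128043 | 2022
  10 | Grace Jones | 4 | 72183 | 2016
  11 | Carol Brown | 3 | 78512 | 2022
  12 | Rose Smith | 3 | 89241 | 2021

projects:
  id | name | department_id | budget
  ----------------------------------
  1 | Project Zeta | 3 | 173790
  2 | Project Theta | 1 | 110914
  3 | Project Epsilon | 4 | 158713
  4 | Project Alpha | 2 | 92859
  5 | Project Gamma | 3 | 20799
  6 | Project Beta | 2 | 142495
SELECT name, budget FROM projects WHERE budget >= 141342

Execution result:
name | budget
Project Zeta | 173790
Project Epsilon | 158713
Project Beta | 142495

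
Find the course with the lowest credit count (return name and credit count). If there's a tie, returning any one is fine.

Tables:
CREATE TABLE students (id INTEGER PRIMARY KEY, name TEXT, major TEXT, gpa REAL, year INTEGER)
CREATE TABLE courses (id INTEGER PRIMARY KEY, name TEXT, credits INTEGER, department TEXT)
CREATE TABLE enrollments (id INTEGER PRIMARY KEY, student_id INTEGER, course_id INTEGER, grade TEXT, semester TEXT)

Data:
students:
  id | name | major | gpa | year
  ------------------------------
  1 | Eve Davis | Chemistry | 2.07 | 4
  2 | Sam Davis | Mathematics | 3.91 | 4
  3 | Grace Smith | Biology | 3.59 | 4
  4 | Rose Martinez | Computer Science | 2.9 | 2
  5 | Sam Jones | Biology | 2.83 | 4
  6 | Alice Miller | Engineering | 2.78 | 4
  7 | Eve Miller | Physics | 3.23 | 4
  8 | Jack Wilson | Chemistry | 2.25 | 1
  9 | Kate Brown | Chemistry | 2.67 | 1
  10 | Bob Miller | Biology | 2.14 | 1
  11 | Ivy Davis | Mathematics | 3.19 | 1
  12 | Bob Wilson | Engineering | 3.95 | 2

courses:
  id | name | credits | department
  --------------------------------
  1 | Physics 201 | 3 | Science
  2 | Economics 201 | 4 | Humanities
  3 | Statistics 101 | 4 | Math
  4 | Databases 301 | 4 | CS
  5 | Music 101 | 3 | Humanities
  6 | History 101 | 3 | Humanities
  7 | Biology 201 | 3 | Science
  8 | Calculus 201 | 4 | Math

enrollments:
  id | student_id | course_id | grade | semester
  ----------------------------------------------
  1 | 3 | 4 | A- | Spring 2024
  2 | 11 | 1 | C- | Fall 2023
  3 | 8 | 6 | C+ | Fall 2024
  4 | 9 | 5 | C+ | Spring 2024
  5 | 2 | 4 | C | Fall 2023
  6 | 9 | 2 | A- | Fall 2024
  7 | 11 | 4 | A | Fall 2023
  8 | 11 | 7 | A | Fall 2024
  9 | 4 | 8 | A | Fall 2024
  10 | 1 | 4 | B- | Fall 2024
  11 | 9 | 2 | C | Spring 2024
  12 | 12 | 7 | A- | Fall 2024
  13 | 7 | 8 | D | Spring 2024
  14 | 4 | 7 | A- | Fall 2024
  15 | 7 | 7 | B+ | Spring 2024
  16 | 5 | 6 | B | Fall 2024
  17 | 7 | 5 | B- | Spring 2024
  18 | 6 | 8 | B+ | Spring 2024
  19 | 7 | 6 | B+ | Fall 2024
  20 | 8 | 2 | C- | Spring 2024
SELECT name, credits FROM courses ORDER BY credits ASC LIMIT 1

Execution result:
name | credits
Physics 201 | 3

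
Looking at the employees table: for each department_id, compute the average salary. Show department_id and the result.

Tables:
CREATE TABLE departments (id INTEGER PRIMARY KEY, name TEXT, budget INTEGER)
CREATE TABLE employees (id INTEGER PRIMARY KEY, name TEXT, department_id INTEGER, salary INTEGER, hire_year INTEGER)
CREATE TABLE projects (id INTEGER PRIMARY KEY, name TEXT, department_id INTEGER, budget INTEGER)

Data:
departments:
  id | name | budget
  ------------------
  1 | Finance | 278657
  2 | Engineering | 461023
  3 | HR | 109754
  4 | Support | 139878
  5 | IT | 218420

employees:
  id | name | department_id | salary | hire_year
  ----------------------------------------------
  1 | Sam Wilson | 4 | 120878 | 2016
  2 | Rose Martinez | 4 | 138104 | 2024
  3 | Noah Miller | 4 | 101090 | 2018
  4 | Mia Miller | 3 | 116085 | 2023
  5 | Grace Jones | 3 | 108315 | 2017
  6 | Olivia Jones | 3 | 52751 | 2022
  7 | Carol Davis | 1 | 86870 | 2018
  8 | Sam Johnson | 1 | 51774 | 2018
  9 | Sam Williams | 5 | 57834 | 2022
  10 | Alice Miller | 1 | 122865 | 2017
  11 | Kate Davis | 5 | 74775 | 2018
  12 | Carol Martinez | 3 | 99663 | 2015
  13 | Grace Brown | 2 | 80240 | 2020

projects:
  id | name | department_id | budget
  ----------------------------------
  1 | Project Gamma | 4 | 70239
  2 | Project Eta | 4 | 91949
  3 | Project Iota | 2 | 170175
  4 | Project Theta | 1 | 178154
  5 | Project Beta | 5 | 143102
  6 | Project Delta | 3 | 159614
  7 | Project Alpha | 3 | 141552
SELECT department_id, AVG(salary) AS avg_salary FROM employees GROUP BY department_id

Execution result:
department_id | avg_salary
1 | 87169.67
2 | 80240.00
3 | 94203.50
4 | 120024.00
5 | 66304.50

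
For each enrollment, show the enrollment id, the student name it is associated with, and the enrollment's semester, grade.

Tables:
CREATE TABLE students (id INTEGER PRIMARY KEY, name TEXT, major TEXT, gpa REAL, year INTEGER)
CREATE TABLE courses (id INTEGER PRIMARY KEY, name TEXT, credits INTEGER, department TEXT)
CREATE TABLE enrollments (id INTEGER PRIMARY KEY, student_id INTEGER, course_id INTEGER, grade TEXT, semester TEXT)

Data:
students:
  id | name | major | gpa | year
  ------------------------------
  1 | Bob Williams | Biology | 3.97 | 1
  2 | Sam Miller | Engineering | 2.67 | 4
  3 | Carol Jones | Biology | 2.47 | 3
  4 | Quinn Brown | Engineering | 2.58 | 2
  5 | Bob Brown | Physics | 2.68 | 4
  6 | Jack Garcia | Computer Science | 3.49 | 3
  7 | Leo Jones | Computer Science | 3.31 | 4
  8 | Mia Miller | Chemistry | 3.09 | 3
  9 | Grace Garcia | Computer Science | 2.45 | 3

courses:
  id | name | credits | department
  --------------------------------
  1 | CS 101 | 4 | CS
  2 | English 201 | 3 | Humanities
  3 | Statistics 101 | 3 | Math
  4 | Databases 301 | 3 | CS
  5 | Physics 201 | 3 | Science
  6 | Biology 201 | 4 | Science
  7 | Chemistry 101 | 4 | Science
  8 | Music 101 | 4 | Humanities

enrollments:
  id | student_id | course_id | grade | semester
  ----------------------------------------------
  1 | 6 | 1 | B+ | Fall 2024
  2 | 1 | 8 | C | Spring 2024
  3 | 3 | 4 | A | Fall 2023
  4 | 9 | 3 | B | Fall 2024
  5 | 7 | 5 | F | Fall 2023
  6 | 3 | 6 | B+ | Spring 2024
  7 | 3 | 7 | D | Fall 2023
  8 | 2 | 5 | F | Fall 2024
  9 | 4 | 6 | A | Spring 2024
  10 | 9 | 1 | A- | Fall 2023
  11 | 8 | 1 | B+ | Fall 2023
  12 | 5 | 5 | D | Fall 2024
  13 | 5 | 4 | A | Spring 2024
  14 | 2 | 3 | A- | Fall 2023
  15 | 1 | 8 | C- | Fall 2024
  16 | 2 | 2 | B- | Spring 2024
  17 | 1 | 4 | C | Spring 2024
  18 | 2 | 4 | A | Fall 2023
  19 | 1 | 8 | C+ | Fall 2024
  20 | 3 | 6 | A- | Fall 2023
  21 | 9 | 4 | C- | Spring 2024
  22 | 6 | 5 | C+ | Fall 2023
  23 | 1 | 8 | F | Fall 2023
SELECT c.id, p.name AS student, c.semester, c.grade FROM enrollments c JOIN students p ON c.student_id = p.id

Execution result:
id | student | semester | grade
1 | Jack Garcia | Fall 2024 | B+
2 | Bob Williams | Spring 2024 | C
3 | Carol Jones | Fall 2023 | A
4 | Grace Garcia | Fall 2024 | B
5 | Leo Jones | Fall 2023 | F
6 | Carol Jones | Spring 2024 | B+
7 | Carol Jones | Fall 2023 | D
8 | Sam Miller | Fall 2024 | F
9 | Quinn Brown | Spring 2024 | A
10 | Grace Garcia | Fall 2023 | A-
11 | Mia Miller | Fall 2023 | B+
12 | Bob Brown | Fall 2024 | D
13 | Bob Brown | Spring 2024 | A
14 | Sam Miller | Fall 2023 | A-
15 | Bob Williams | Fall 2024 | C-
16 | Sam Miller | Spring 2024 | B-
17 | Bob Williams | Spring 2024 | C
18 | Sam Miller | Fall 2023 | A
19 | Bob Williams | Fall 2024 | C+
20 | Carol Jones | Fall 2023 | A-
21 | Grace Garcia | Spring 2024 | C-
22 | Jack Garcia | Fall 2023 | C+
23 | Bob Williams | Fall 2023 | F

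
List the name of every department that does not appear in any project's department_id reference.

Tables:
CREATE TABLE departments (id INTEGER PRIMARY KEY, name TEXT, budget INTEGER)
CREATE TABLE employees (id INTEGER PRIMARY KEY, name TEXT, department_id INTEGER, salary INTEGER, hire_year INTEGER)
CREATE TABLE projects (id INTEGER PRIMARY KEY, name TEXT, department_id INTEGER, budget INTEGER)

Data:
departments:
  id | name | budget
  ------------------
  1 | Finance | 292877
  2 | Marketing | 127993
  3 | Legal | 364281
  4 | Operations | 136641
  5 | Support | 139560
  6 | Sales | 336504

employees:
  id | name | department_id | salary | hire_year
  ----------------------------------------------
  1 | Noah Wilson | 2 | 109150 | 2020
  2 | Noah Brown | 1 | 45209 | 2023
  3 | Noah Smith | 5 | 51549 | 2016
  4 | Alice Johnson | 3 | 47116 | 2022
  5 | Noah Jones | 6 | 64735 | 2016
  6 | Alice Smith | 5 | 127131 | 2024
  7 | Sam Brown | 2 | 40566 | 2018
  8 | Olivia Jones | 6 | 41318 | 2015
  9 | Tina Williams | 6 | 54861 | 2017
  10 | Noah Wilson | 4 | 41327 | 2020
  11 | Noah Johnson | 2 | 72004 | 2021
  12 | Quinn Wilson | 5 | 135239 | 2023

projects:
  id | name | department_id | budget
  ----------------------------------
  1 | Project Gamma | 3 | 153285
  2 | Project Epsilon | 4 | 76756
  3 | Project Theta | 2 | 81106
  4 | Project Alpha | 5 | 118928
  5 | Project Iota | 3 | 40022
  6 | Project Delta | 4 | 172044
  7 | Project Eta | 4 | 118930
SELECT p.name FROM departments p LEFT JOIN projects c ON c.department_id = p.id WHERE c.id IS NULL

Execution result:
name
Finance
Sales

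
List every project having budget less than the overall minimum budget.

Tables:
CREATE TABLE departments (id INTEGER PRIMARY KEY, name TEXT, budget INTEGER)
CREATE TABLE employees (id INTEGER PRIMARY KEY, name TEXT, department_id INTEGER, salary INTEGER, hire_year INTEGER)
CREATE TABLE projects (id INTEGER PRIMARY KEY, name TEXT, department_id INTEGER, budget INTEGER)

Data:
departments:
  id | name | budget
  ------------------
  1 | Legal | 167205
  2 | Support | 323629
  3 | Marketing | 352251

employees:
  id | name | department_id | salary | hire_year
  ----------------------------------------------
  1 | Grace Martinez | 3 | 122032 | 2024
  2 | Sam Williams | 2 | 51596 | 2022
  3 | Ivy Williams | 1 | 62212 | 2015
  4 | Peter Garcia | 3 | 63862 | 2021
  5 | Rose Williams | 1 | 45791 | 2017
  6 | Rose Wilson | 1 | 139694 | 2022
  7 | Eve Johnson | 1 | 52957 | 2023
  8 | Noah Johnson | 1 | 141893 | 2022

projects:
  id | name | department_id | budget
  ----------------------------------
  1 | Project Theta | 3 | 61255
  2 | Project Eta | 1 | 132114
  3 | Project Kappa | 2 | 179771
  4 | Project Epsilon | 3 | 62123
SELECT name, budget FROM projects WHERE budget < (SELECT MIN(budget) FROM projects)

Execution result:
(no rows)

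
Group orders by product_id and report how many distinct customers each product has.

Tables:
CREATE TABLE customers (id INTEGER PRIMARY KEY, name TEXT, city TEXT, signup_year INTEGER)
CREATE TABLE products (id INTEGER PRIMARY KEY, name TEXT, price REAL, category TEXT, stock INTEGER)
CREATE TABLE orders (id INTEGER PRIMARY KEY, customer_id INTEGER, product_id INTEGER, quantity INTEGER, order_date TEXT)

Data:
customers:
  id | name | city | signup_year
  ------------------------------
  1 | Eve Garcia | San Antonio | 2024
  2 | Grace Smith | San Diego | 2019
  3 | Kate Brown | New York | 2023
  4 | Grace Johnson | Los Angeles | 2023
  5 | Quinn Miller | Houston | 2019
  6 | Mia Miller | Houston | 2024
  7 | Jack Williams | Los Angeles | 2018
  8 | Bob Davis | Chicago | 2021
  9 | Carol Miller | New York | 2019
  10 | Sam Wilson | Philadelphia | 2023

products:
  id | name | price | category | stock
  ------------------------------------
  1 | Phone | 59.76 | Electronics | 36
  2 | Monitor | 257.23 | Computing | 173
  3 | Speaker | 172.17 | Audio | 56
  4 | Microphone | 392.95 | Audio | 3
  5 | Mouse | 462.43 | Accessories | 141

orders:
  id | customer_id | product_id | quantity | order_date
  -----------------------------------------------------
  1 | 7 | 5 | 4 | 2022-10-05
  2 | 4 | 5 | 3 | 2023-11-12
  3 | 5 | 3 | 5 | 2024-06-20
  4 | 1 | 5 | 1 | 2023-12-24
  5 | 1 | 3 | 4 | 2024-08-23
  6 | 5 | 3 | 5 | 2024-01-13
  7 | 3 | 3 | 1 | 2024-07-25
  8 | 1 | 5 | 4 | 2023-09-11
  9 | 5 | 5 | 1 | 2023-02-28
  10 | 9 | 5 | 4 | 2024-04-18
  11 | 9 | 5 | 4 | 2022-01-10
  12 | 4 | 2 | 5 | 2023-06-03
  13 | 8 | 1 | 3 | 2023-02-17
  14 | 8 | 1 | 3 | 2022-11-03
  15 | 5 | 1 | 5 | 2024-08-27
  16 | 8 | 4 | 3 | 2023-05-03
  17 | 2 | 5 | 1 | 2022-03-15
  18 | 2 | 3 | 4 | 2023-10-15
SELECT product_id, COUNT(DISTINCT customer_id) AS distinct_customer_count FROM orders GROUP BY product_id

Execution result:
product_id | distinct_customer_count
1 | 2
2 | 1
3 | 4
4 | 1
5 | 6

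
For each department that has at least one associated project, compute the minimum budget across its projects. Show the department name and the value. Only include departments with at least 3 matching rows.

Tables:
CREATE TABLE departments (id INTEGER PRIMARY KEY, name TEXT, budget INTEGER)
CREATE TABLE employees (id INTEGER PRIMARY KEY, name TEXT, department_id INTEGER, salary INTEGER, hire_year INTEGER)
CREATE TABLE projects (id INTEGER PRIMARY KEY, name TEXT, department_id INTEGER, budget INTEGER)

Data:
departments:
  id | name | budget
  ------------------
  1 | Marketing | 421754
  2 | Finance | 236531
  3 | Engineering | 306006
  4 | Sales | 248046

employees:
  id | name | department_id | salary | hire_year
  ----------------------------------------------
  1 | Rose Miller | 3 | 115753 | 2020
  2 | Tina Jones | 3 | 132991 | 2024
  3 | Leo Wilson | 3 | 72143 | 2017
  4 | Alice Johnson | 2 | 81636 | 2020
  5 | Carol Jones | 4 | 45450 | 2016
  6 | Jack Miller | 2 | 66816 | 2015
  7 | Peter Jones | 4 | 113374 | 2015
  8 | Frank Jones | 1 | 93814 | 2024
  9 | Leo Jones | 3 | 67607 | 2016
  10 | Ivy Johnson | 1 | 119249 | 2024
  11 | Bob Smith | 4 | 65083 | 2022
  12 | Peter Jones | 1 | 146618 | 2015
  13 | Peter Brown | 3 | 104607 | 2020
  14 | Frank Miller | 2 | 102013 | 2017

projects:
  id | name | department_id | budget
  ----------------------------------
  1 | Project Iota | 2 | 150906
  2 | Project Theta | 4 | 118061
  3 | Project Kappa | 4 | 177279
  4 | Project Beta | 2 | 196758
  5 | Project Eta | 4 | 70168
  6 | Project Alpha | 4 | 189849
SELECT p.name, MIN(c.budget) AS min_budget FROM projects c JOIN departments p ON c.department_id = p.id GROUP BY p.id, p.name HAVING COUNT(*) >= 3

Execution result:
name | min_budget
Sales | 70168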